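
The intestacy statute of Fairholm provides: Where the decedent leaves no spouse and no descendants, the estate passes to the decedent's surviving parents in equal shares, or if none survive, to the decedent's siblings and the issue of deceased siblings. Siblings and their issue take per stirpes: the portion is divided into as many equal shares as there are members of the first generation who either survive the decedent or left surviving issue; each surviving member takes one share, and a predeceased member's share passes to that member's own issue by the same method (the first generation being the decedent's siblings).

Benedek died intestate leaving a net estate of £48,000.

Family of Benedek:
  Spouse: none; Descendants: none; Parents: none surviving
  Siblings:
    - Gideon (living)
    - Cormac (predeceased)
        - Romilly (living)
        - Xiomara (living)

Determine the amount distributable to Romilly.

Romilly receives £12,000.

The entire £48,000 passes to the siblings and their issue.
That amount (£48,000) is divided into 2 shares of £24,000: Gideon takes £24,000; Cormac's £24,000 share passes to Cormac's issue.
Cormac's share (£24,000) is divided into 2 shares of £12,000: Romilly and Xiomara each take £12,000.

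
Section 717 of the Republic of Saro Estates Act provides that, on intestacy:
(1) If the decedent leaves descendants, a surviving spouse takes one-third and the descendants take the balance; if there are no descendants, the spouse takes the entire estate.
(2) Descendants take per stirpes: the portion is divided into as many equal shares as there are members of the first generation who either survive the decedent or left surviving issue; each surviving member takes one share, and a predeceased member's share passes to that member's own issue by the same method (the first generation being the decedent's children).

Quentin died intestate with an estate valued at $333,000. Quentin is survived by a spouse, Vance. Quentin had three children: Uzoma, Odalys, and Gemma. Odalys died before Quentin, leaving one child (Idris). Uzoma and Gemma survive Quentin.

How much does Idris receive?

Idris receives $74,000.

Vance takes one-third of $333,000 = $111,000. The remaining $222,000 passes to the descendants.
The descendants' portion ($222,000) is divided into 3 shares of $74,000: Uzoma and Gemma each take $74,000; Odalys's $74,000 share passes to Odalys's issue.
Odalys's share ($74,000) passes entirely to Idris.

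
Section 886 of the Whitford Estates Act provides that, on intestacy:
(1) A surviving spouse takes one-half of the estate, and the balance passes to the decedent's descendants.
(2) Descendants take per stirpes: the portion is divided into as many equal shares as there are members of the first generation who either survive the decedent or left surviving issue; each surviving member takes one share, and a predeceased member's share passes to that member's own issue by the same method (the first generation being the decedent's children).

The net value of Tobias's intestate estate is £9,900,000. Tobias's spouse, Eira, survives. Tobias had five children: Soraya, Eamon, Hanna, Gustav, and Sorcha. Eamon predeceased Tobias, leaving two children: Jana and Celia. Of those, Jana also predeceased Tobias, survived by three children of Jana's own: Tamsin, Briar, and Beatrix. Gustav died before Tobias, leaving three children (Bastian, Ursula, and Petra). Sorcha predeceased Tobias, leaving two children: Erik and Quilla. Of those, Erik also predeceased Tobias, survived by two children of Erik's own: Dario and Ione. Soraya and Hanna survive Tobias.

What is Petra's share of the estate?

Petra receives £330,000.

Eira takes one-half of £9,900,000 = £4,950,000. The remaining £4,950,000 passes to the descendants.
The descendants' portion (£4,950,000) is divided into 5 shares of £990,000: Soraya and Hanna each take £990,000; Eamon's £990,000 share passes to Eamon's issue; Gustav's £990,000 share passes to Gustav's issue; Sorcha's £990,000 share passes to Sorcha's issue.
Eamon's share (£990,000) is divided into 2 shares of £495,000: Celia takes £495,000; Jana's £495,000 share passes to Jana's issue.
Jana's share (£495,000) is divided into 3 shares of £165,000: Tamsin, Briar, and Beatrix each take £165,000.
Gustav's share (£990,000) is divided into 3 shares of £330,000: Bastian, Ursula, and Petra each take £330,000.
Sorcha's share (£990,000) is divided into 2 shares of £495,000: Quilla takes £495,000; Erik's £495,000 share passes to Erik's issue.
Erik's share (£495,000) is divided into 2 shares of £247,500: Dario and Ione each take £247,500.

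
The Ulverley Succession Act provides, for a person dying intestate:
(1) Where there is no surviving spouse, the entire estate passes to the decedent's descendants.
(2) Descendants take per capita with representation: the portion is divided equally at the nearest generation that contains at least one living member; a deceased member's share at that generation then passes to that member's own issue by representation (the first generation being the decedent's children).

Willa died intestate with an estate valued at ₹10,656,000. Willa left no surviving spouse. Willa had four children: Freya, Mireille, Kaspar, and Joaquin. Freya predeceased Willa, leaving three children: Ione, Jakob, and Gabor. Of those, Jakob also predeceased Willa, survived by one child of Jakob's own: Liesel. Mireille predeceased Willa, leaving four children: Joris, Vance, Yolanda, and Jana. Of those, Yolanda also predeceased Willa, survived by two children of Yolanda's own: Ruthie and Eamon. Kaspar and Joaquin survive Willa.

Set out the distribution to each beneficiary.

The entire ₹10,656,000 passes to the descendants.
That amount (₹10,656,000) is divided into 4 shares of ₹2,664,000: Kaspar and Joaquin each take ₹2,664,000; Freya's ₹2,664,000 share passes to Freya's issue; Mireille's ₹2,664,000 share passes to Mireille's issue.
Freya's share (₹2,664,000) is divided into 3 shares of ₹888,000: Ione and Gabor each take ₹888,000; Jakob's ₹888,000 share passes to Jakob's issue.
Jakob's share (₹888,000) passes entirely to Liesel.
Mireille's share (₹2,664,000) is divided into 4 shares of ₹666,000: Joris, Vance, and Jana each take ₹666,000; Yolanda's ₹666,000 share passes to Yolanda's issue.
Yolanda's share (₹666,000) is divided into 2 shares of ₹333,000: Ruthie and Eamon each take ₹333,000.

Ione: ₹888,000; Liesel: ₹888,000; Gabor: ₹888,000; Joris: ₹666,000; Vance: ₹666,000; Ruthie: ₹333,000; Eamon: ₹333,000; Jana: ₹666,000; Kaspar: ₹2,664,000; Joaquin: ₹2,664,000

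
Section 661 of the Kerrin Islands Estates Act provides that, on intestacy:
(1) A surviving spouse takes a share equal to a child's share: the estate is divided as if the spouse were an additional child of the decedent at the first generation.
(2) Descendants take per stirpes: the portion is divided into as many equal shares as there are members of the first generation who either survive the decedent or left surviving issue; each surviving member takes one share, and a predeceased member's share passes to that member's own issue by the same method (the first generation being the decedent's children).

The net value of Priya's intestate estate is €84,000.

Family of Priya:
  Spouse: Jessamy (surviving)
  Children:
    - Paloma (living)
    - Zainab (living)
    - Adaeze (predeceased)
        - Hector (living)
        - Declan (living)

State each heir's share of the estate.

The spouse counts as an additional share at the children's level, so there are 4 primary shares of €21,000. Jessamy takes one such share (€21,000).
The children's combined portion (€63,000) is divided into 3 shares of €21,000: Paloma and Zainab each take €21,000; Adaeze's €21,000 share passes to Adaeze's issue.
Adaeze's share (€21,000) is divided into 2 shares of €10,500: Hector and Declan each take €10,500.

Jessamy: €21,000; Paloma: €21,000; Zainab: €21,000; Hector: €10,500; Declan: €10,500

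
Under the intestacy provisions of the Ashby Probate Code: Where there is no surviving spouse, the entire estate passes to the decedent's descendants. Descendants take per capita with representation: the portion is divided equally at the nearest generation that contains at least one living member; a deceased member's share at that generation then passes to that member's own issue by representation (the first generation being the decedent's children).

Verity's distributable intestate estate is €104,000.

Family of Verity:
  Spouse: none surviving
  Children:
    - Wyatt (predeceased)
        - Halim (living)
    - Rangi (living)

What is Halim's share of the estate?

Halim receives €52,000.

The entire €104,000 passes to the descendants.
That amount (€104,000) is divided into 2 shares of €52,000: Rangi takes €52,000; Wyatt's €52,000 share passes to Wyatt's issue.
Wyatt's share (€52,000) passes entirely to Halim.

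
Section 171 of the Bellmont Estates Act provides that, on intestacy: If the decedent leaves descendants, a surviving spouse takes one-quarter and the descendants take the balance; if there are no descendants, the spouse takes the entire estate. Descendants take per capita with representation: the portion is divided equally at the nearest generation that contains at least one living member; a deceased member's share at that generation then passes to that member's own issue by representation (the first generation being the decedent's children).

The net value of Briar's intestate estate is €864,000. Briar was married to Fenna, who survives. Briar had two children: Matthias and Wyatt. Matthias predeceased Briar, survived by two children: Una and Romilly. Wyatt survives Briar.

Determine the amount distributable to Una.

Una receives €162,000.

Fenna takes one-quarter of €864,000 = €216,000. The remaining €648,000 passes to the descendants.
The descendants' portion (€648,000) is divided into 2 shares of €324,000: Wyatt takes €324,000; Matthias's €324,000 share passes to Matthias's issue.
Matthias's share (€324,000) is divided into 2 shares of €162,000: Una and Romilly each take €162,000.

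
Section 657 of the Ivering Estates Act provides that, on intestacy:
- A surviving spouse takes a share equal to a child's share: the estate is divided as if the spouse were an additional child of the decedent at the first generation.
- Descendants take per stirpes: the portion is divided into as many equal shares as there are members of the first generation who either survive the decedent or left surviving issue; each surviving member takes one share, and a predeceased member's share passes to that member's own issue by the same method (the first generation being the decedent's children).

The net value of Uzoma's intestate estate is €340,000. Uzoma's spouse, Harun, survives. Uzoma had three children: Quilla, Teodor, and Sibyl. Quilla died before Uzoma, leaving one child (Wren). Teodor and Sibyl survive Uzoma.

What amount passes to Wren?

The spouse counts as an additional share at the children's level, so there are 4 primary shares of €85,000. Harun takes one such share (€85,000).
The children's combined portion (€255,000) is divided into 3 shares of €85,000: Teodor and Sibyl each take €85,000; Quilla's €85,000 share passes to Quilla's issue.
Quilla's share (€85,000) passes entirely to Wren.

Wren receives €85,000.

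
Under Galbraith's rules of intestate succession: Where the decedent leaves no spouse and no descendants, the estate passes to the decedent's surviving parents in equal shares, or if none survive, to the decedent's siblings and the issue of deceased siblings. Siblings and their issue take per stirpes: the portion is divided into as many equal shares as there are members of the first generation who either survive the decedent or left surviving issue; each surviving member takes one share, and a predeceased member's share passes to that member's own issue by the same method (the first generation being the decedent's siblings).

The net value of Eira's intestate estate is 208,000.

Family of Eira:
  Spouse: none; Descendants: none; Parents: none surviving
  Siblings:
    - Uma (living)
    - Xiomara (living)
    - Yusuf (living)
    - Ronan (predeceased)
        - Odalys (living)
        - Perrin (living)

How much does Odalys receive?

The entire 208,000 passes to the siblings and their issue.
That amount (208,000) is divided into 4 shares of 52,000: Uma, Xiomara, and Yusuf each take 52,000; Ronan's 52,000 share passes to Ronan's issue.
Ronan's share (52,000) is divided into 2 shares of 26,000: Odalys and Perrin each take 26,000.

Odalys receives 26,000.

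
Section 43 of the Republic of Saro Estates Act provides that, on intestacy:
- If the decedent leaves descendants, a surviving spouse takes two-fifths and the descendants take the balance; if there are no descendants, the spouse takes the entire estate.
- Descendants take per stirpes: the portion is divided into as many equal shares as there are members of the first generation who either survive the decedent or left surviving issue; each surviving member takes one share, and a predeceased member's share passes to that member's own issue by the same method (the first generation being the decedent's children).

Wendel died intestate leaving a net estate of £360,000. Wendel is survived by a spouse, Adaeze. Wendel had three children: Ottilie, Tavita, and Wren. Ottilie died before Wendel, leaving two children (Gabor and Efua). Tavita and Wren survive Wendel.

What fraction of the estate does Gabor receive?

Gabor receives 1/10 of the estate.

Adaeze takes two-fifths of £360,000 = £144,000. The remaining £216,000 passes to the descendants.
The descendants' portion (£216,000) is divided into 3 shares of £72,000: Tavita and Wren each take £72,000; Ottilie's £72,000 share passes to Ottilie's issue.
Ottilie's share (£72,000) is divided into 2 shares of £36,000: Gabor and Efua each take £36,000.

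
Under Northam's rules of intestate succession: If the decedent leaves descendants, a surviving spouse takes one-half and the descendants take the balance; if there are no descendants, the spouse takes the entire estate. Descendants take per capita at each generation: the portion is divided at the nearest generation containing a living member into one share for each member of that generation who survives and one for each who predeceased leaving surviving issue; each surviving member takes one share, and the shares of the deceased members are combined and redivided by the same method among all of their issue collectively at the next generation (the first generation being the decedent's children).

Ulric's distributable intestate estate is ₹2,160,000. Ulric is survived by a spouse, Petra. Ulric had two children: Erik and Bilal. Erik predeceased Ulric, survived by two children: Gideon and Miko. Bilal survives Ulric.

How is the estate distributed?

Petra takes one-half of ₹2,160,000 = ₹1,080,000. The remaining ₹1,080,000 passes to the descendants.
The descendants' portion (₹1,080,000) is divided at the children's generation into 2 shares of ₹540,000. Bilal takes ₹540,000. The remaining share for the deceased Erik (₹540,000) is carried to the next generation.
That pool (₹540,000) is divided at the grandchildren's generation equally among Gideon and Miko: ₹270,000 each.

Petra: ₹1,080,000; Gideon: ₹270,000; Miko: ₹270,000; Bilal: ₹540,000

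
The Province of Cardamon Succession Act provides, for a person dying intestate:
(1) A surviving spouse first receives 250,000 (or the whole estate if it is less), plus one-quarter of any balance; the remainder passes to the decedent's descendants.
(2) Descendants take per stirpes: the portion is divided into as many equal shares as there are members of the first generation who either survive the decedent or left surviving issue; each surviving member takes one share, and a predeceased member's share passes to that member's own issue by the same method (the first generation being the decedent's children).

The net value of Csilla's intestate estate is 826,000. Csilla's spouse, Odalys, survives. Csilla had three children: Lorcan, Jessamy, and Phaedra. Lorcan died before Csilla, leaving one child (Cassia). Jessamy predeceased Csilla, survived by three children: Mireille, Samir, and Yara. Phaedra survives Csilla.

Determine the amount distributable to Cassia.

Cassia receives 144,000.

Odalys first takes 250,000, leaving a balance of 576,000. Odalys then takes one-quarter of the balance (144,000), for a total of 394,000. The remaining 432,000 passes to the descendants.
The descendants' portion (432,000) is divided into 3 shares of 144,000: Phaedra takes 144,000; Lorcan's 144,000 share passes to Lorcan's issue; Jessamy's 144,000 share passes to Jessamy's issue.
Lorcan's share (144,000) passes entirely to Cassia.
Jessamy's share (144,000) is divided into 3 shares of 48,000: Mireille, Samir, and Yara each take 48,000.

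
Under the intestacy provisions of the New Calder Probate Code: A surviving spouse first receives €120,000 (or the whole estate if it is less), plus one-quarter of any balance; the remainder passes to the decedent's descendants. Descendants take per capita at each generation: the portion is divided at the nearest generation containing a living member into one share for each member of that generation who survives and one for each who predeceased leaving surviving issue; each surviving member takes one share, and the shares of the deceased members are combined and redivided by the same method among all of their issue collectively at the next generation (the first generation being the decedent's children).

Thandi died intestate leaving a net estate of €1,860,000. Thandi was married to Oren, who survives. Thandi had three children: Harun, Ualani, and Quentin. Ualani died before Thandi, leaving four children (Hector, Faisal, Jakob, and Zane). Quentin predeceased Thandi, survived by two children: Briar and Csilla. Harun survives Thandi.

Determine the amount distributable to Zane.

Zane receives €145,000.

Oren first takes €120,000, leaving a balance of €1,740,000. Oren then takes one-quarter of the balance (€435,000), for a total of €555,000. The remaining €1,305,000 passes to the descendants.
The descendants' portion (€1,305,000) is divided at the children's generation into 3 shares of €435,000. Harun takes €435,000. The 2 shares of the deceased (Ualani and Quentin) are combined into a pool of €870,000.
That pool (€870,000) is divided at the grandchildren's generation equally among Hector, Faisal, Jakob, Zane, Briar, and Csilla: €145,000 each.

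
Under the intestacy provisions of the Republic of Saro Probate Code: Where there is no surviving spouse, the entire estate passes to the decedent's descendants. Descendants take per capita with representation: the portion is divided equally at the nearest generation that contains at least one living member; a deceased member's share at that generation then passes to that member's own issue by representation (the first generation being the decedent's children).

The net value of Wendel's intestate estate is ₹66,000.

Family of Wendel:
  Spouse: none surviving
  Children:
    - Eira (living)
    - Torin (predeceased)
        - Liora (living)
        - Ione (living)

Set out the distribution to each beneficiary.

The entire ₹66,000 passes to the descendants.
That amount (₹66,000) is divided into 2 shares of ₹33,000: Eira takes ₹33,000; Torin's ₹33,000 share passes to Torin's issue.
Torin's share (₹33,000) is divided into 2 shares of ₹16,500: Liora and Ione each take ₹16,500.

Eira: ₹33,000; Liora: ₹16,500; Ione: ₹16,500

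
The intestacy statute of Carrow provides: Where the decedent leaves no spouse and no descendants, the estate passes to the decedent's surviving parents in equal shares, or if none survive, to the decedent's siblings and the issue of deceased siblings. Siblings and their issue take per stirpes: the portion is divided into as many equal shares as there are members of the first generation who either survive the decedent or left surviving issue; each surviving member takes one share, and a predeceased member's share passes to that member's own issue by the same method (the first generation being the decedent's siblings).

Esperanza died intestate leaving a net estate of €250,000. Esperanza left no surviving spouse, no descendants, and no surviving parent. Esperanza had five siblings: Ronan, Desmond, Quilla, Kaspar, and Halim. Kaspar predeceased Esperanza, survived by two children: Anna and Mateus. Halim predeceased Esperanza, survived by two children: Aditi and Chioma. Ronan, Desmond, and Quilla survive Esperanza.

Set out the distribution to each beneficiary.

The entire €250,000 passes to the siblings and their issue.
That amount (€250,000) is divided into 5 shares of €50,000: Ronan, Desmond, and Quilla each take €50,000; Kaspar's €50,000 share passes to Kaspar's issue; Halim's €50,000 share passes to Halim's issue.
Kaspar's share (€50,000) is divided into 2 shares of €25,000: Anna and Mateus each take €25,000.
Halim's share (€50,000) is divided into 2 shares of €25,000: Aditi and Chioma each take €25,000.

Ronan: €50,000; Desmond: €50,000; Quilla: €50,000; Anna: €25,000; Mateus: €25,000; Aditi: €25,000; Chioma: €25,000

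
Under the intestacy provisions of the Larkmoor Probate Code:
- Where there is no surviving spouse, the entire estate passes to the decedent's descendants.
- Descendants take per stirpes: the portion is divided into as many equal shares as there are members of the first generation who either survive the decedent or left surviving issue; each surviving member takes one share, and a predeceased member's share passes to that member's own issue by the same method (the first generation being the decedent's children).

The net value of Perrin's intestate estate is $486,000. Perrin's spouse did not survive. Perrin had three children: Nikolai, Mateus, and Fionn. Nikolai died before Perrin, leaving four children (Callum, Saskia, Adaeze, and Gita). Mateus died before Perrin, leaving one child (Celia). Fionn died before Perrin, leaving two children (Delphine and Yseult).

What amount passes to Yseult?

Yseult receives $81,000.

The entire $486,000 passes to the descendants.
That amount ($486,000) is divided into 3 shares of $162,000: Nikolai's $162,000 share passes to Nikolai's issue; Mateus's $162,000 share passes to Mateus's issue; Fionn's $162,000 share passes to Fionn's issue.
Nikolai's share ($162,000) is divided into 4 shares of $40,500: Callum, Saskia, Adaeze, and Gita each take $40,500.
Mateus's share ($162,000) passes entirely to Celia.
Fionn's share ($162,000) is divided into 2 shares of $81,000: Delphine and Yseult each take $81,000.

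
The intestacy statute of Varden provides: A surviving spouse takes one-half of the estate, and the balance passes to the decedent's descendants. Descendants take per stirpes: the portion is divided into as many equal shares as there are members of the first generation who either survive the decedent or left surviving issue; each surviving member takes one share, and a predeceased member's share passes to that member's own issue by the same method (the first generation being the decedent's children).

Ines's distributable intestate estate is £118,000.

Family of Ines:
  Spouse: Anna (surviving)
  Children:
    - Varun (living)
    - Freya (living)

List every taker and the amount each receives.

Anna takes one-half of £118,000 = £59,000. The remaining £59,000 passes to the descendants.
The descendants' portion (£59,000) is divided into 2 shares of £29,500: Varun and Freya each take £29,500.

Anna: £59,000; Varun: £29,500; Freya: £29,500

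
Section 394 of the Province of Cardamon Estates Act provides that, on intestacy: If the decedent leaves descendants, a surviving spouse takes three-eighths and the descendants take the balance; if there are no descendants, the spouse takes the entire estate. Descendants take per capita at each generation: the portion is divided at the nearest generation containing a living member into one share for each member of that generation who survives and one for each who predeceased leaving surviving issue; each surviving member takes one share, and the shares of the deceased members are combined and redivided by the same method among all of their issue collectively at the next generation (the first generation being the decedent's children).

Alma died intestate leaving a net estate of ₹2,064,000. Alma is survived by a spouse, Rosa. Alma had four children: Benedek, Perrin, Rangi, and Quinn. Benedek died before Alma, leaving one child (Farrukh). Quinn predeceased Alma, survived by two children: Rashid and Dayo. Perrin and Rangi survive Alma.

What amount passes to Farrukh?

Farrukh receives ₹215,000.

Rosa takes three-eighths of ₹2,064,000 = ₹774,000. The remaining ₹1,290,000 passes to the descendants.
The descendants' portion (₹1,290,000) is divided at the children's generation into 4 shares of ₹322,500. Perrin and Rangi each take ₹322,500. The 2 shares of the deceased (Benedek and Quinn) are combined into a pool of ₹645,000.
That pool (₹645,000) is divided at the grandchildren's generation equally among Farrukh, Rashid, and Dayo: ₹215,000 each.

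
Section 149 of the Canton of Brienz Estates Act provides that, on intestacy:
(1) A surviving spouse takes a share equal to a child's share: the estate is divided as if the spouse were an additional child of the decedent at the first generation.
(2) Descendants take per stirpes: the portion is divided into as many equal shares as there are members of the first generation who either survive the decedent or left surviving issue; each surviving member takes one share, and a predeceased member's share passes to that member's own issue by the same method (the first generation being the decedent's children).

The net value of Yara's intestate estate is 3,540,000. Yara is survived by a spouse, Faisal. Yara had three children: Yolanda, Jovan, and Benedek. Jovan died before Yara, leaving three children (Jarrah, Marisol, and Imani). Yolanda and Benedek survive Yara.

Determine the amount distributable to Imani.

Imani receives 295,000.

The spouse counts as an additional share at the children's level, so there are 4 primary shares of 885,000. Faisal takes one such share (885,000).
The children's combined portion (2,655,000) is divided into 3 shares of 885,000: Yolanda and Benedek each take 885,000; Jovan's 885,000 share passes to Jovan's issue.
Jovan's share (885,000) is divided into 3 shares of 295,000: Jarrah, Marisol, and Imani each take 295,000.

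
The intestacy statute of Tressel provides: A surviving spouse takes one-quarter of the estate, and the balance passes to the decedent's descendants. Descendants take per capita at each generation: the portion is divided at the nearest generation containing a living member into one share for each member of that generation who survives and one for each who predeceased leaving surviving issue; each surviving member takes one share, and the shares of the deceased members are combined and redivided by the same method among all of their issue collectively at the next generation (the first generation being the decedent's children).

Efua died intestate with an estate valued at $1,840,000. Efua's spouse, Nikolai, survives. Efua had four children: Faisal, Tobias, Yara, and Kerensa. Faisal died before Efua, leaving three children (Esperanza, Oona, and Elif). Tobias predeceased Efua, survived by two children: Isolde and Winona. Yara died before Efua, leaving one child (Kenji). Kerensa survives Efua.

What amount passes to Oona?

Nikolai takes one-quarter of $1,840,000 = $460,000. The remaining $1,380,000 passes to the descendants.
The descendants' portion ($1,380,000) is divided at the children's generation into 4 shares of $345,000. Kerensa takes $345,000. The 3 shares of the deceased (Faisal, Tobias, and Yara) are combined into a pool of $1,035,000.
That pool ($1,035,000) is divided at the grandchildren's generation equally among Esperanza, Oona, Elif, Isolde, Winona, and Kenji: $172,500 each.

Oona receives $172,500.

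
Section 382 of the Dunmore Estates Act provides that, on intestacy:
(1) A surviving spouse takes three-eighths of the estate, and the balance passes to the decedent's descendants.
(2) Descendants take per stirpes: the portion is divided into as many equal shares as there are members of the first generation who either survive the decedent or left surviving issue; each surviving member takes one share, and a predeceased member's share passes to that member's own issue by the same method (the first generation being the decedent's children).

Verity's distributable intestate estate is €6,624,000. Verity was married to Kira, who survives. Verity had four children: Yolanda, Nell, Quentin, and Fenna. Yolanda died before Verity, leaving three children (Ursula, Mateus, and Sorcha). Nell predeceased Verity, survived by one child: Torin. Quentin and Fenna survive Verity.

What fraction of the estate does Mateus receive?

Mateus receives 5/96 of the estate.

Kira takes three-eighths of €6,624,000 = €2,484,000. The remaining €4,140,000 passes to the descendants.
The descendants' portion (€4,140,000) is divided into 4 shares of €1,035,000: Quentin and Fenna each take €1,035,000; Yolanda's €1,035,000 share passes to Yolanda's issue; Nell's €1,035,000 share passes to Nell's issue.
Yolanda's share (€1,035,000) is divided into 3 shares of €345,000: Ursula, Mateus, and Sorcha each take €345,000.
Nell's share (€1,035,000) passes entirely to Torin.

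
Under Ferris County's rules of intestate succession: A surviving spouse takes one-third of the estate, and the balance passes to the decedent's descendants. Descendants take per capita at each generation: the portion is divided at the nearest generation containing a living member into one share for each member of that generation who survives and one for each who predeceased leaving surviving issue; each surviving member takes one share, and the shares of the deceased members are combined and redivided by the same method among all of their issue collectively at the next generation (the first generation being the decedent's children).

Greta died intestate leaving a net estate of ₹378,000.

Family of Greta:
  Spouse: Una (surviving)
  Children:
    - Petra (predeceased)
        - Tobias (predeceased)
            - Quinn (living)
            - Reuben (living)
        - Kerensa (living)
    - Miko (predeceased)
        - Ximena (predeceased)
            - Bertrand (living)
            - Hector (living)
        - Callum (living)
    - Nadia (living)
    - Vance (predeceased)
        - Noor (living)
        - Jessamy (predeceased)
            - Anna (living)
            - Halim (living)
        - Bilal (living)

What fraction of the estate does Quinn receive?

Una takes one-third of ₹378,000 = ₹126,000. The remaining ₹252,000 passes to the descendants.
The descendants' portion (₹252,000) is divided at the children's generation into 4 shares of ₹63,000. Nadia takes ₹63,000. The 3 shares of the deceased (Petra, Miko, and Vance) are combined into a pool of ₹189,000.
That pool (₹189,000) is divided at the grandchildren's generation into 7 shares of ₹27,000. Kerensa, Callum, Noor, and Bilal each take ₹27,000. The 3 shares of the deceased (Tobias, Ximena, and Jessamy) are combined into a pool of ₹81,000.
That pool (₹81,000) is divided at the great-grandchildren's generation equally among Quinn, Reuben, Bertrand, Hector, Anna, and Halim: ₹13,500 each.

Quinn receives 1/28 of the estate.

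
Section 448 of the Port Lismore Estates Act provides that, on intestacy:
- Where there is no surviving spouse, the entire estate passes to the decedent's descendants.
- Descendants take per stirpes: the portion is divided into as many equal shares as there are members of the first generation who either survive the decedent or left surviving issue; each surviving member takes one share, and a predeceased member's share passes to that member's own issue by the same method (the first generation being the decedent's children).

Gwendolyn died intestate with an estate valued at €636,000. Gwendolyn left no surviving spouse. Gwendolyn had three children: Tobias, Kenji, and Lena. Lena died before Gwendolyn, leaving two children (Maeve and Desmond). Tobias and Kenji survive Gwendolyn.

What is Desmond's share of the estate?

Desmond receives €106,000.

The entire €636,000 passes to the descendants.
That amount (€636,000) is divided into 3 shares of €212,000: Tobias and Kenji each take €212,000; Lena's €212,000 share passes to Lena's issue.
Lena's share (€212,000) is divided into 2 shares of €106,000: Maeve and Desmond each take €106,000.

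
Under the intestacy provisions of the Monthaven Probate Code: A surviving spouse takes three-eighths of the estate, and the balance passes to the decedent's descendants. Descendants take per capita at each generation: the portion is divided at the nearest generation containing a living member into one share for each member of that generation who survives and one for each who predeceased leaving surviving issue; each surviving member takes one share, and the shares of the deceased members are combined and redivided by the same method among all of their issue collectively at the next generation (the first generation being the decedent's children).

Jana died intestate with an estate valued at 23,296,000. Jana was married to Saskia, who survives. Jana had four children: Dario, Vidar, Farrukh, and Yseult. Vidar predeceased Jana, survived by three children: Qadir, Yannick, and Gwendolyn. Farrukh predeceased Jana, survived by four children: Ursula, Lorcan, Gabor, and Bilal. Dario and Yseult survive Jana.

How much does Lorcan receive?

Saskia takes three-eighths of 23,296,000 = 8,736,000. The remaining 14,560,000 passes to the descendants.
The descendants' portion (14,560,000) is divided at the children's generation into 4 shares of 3,640,000. Dario and Yseult each take 3,640,000. The 2 shares of the deceased (Vidar and Farrukh) are combined into a pool of 7,280,000.
That pool (7,280,000) is divided at the grandchildren's generation equally among Qadir, Yannick, Gwendolyn, Ursula, Lorcan, Gabor, and Bilal: 1,040,000 each.

Lorcan receives 1,040,000.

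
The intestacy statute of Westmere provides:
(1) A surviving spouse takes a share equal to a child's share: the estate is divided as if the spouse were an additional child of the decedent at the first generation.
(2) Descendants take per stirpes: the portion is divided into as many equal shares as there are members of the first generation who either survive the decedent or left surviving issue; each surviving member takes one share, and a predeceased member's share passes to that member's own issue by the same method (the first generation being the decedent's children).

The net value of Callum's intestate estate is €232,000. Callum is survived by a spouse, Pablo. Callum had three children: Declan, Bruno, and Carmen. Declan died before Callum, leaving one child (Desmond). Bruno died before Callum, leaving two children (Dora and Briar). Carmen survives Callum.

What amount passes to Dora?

Dora receives €29,000.

The spouse counts as an additional share at the children's level, so there are 4 primary shares of €58,000. Pablo takes one such share (€58,000).
The children's combined portion (€174,000) is divided into 3 shares of €58,000: Carmen takes €58,000; Declan's €58,000 share passes to Declan's issue; Bruno's €58,000 share passes to Bruno's issue.
Declan's share (€58,000) passes entirely to Desmond.
Bruno's share (€58,000) is divided into 2 shares of €29,000: Dora and Briar each take €29,000.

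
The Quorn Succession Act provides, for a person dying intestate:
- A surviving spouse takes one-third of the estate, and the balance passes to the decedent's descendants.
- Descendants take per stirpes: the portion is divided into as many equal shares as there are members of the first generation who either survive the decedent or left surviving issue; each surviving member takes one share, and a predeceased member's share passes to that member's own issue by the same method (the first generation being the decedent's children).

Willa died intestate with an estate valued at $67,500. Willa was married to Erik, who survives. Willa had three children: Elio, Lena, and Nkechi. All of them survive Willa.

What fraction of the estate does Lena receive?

Lena receives 2/9 of the estate.

Erik takes one-third of $67,500 = $22,500. The remaining $45,000 passes to the descendants.
The descendants' portion ($45,000) is divided into 3 shares of $15,000: Elio, Lena, and Nkechi each take $15,000.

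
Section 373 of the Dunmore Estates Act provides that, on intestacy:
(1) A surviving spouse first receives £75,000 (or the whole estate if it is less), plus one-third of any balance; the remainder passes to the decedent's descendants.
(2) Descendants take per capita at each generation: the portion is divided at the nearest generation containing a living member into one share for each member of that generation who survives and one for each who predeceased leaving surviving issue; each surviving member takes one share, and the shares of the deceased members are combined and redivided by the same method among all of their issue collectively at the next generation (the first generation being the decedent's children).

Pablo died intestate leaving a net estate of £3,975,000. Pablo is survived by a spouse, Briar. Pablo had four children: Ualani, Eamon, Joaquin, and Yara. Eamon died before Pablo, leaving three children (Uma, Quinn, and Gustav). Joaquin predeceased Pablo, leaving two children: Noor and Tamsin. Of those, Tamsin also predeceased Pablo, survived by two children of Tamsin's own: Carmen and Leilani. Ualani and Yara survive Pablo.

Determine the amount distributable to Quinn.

Briar first takes £75,000, leaving a balance of £3,900,000. Briar then takes one-third of the balance (£1,300,000), for a total of £1,375,000. The remaining £2,600,000 passes to the descendants.
The descendants' portion (£2,600,000) is divided at the children's generation into 4 shares of £650,000. Ualani and Yara each take £650,000. The 2 shares of the deceased (Eamon and Joaquin) are combined into a pool of £1,300,000.
That pool (£1,300,000) is divided at the grandchildren's generation into 5 shares of £260,000. Uma, Quinn, Gustav, and Noor each take £260,000. The remaining share for the deceased Tamsin (£260,000) is carried to the next generation.
That pool (£260,000) is divided at the great-grandchildren's generation equally among Carmen and Leilani: £130,000 each.

Quinn receives £260,000.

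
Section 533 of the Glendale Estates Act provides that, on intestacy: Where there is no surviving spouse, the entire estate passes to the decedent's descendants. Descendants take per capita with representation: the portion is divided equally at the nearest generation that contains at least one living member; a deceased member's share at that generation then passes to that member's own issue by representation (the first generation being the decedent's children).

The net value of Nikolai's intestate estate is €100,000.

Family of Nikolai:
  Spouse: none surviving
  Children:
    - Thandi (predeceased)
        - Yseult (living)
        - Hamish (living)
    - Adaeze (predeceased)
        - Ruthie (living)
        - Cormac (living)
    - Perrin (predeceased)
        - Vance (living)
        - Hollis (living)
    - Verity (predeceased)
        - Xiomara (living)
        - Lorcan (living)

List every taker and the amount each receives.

Yseult: €12,500; Hamish: €12,500; Ruthie: €12,500; Cormac: €12,500; Vance: €12,500; Hollis: €12,500; Xiomara: €12,500; Lorcan: €12,500

The entire €100,000 passes to the descendants.
No child survives, so the initial division is made at the grandchildren's generation.
That amount (€100,000) is divided into 8 shares of €12,500: Yseult, Hamish, Ruthie, Cormac, Vance, Hollis, Xiomara, and Lorcan each take €12,500.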